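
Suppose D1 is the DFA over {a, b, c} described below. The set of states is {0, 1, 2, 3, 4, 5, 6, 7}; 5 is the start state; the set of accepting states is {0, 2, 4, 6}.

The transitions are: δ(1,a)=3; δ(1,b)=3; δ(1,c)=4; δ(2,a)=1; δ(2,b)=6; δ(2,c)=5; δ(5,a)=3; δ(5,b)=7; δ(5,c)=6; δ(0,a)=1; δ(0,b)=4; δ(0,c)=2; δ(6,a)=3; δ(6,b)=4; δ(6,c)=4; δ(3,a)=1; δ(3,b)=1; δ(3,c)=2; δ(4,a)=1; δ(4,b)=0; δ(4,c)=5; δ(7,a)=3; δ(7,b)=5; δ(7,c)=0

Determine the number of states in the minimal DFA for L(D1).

4

All states are reachable from the start state.
Start with accepting vs non-accepting: {0,2,4,6} | {1,3,5,7}.
Split {0,2,4,6} by δ(·,c) → {0,6} and {2,4}.
Refine {1,3,5,7} on symbol c: members go to different blocks, giving {1,3} and {5,7}.
Stable partition: {0,6} | {1,3} | {2,4} | {5,7} — 4 equivalence classes.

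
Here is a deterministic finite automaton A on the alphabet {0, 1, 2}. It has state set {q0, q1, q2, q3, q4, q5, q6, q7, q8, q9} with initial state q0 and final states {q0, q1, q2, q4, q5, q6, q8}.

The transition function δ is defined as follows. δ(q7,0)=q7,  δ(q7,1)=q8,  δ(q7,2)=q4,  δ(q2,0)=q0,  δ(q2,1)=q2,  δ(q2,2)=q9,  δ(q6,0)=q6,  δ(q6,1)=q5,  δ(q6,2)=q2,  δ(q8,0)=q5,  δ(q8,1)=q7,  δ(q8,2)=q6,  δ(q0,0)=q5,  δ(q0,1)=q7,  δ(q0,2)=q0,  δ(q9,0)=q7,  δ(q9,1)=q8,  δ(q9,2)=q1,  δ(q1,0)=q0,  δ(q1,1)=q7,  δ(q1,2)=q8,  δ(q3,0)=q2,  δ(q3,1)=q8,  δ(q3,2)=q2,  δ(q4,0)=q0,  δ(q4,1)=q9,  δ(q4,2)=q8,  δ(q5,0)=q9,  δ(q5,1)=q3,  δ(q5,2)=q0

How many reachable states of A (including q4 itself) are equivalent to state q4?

Start with accepting vs non-accepting: {q0,q1,q2,q4,q5,q6,q8} | {q3,q7,q9}.
Refine {q0,q1,q2,q4,q5,q6,q8} on symbol 0: members go to different blocks, giving {q0,q1,q2,q4,q6,q8} and {q5}.
Refine {q0,q1,q2,q4,q6,q8} on symbol 0: members go to different blocks, giving {q1,q2,q4,q6} and {q0,q8}.
On input 0, block {q1,q2,q4,q6} splits into {q1,q2,q4} and {q6}.
Refine {q1,q2,q4} on symbol 1: members go to different blocks, giving {q1,q4} and {q2}.
Refine {q3,q7,q9} on symbol 0: members go to different blocks, giving {q7,q9} and {q3}.
Refine {q0,q8} on symbol 2: members go to different blocks, giving {q0} and {q8}.
Stable partition: {q1,q4} | {q7,q9} | {q5} | {q0} | {q6} | {q2} | {q3} | {q8} — 8 equivalence classes.
State q4 belongs to the block {q1,q4}, which has 2 states.

2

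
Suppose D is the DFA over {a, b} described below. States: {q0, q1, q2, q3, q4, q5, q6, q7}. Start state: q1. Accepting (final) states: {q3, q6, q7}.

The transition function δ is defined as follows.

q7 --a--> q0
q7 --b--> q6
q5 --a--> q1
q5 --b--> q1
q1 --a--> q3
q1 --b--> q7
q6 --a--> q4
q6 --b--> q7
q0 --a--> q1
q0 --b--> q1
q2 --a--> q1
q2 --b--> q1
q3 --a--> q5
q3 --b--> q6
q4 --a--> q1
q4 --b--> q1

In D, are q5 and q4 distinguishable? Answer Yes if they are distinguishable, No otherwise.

States {q2} cannot be reached from the start state, so discard them.
Initial partition by acceptance: {q3,q6,q7} | {q0,q1,q4,q5}.
On input a, block {q0,q1,q4,q5} splits into {q0,q4,q5} and {q1}.
The partition is now stable with 3 blocks: {q3,q6,q7} | {q0,q4,q5} | {q1}.
q5 and q4 lie in the same block of the stable partition, so they are equivalent — no string distinguishes them.

No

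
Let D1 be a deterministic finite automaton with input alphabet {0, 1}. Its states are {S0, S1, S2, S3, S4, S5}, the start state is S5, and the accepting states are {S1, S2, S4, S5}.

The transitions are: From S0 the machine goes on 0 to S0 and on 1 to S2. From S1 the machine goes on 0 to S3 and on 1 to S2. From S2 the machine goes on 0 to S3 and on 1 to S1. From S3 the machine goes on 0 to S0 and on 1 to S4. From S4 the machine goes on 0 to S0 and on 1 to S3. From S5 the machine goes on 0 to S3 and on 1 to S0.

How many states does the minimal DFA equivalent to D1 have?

5

All states are reachable from the start state.
Start with accepting vs non-accepting: {S1,S2,S4,S5} | {S0,S3}.
Split {S1,S2,S4,S5} by δ(·,1) → {S1,S2} and {S4,S5}.
On input 1, block {S0,S3} splits into {S0} and {S3}.
On input 0, block {S4,S5} splits into {S4} and {S5}.
Stable partition: {S1,S2} | {S0} | {S4} | {S3} | {S5} — 5 equivalence classes.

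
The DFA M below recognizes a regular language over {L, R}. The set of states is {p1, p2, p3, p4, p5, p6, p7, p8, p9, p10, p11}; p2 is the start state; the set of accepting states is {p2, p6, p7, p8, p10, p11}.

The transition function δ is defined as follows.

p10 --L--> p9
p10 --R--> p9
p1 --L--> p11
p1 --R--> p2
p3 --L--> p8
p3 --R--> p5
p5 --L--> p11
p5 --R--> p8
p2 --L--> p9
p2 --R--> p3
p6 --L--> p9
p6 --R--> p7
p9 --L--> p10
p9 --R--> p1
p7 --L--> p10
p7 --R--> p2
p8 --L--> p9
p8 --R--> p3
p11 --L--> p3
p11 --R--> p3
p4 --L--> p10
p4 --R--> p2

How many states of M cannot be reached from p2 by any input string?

3

No path from p2 leads to p4, p6, p7; the other 8 states are all reachable.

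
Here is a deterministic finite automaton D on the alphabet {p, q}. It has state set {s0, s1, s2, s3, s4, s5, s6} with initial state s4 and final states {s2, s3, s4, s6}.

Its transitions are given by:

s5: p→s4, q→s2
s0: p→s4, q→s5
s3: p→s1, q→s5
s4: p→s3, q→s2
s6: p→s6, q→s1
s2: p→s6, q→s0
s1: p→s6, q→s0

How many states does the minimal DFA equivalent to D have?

7

All states are reachable from the start state.
Start with accepting vs non-accepting: {s2,s3,s4,s6} | {s0,s1,s5}.
Refine {s2,s3,s4,s6} on symbol p: members go to different blocks, giving {s2,s4,s6} and {s3}.
Refine {s2,s4,s6} on symbol p: members go to different blocks, giving {s2,s6} and {s4}.
Split {s0,s1,s5} by δ(·,p) → {s0,s5} and {s1}.
Split {s2,s6} by δ(·,q) → {s2} and {s6}.
On input q, block {s0,s5} splits into {s0} and {s5}.
No further refinement is possible. Final partition (7 blocks): {s2} | {s0} | {s3} | {s4} | {s1} | {s6} | {s5}.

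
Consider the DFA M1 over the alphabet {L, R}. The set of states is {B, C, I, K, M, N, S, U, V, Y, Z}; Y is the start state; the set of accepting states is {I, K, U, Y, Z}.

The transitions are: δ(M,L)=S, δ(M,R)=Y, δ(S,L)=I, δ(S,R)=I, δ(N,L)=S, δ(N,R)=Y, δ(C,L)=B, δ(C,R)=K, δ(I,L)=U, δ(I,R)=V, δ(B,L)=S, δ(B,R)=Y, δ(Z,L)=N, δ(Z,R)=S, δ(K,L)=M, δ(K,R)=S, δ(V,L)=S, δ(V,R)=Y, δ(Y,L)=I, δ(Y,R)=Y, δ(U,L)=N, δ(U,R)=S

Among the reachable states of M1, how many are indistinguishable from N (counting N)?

First remove the unreachable states {B,C,K,M,Z}; 6 states remain.
Initial partition by acceptance: {I,U,Y} | {N,S,V}.
Split {I,U,Y} by δ(·,L) → {I,Y} and {U}.
Refine {I,Y} on symbol L: members go to different blocks, giving {Y} and {I}.
Refine {N,S,V} on symbol L: members go to different blocks, giving {N,V} and {S}.
Stable partition: {Y} | {N,V} | {U} | {I} | {S} — 5 equivalence classes.
State N belongs to the block {N,V}, which has 2 states.

2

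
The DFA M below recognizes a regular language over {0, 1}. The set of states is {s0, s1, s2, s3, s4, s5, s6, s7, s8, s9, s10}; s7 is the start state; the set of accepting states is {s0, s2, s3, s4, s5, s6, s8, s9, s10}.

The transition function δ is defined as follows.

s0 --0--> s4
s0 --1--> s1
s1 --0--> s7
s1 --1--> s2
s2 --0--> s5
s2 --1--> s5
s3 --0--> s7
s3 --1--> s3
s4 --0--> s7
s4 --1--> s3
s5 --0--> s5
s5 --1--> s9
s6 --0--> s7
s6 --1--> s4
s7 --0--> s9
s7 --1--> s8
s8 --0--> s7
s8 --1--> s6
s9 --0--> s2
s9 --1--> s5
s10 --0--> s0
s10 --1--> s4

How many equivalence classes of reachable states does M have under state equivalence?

3

Reachable states from the start: {s2,s3,s4,s5,s6,s7,s8,s9}. Unreachable: {s0,s1,s10} — drop them.
P0 = {s2,s3,s4,s5,s6,s8,s9} | {s7}.
Split {s2,s3,s4,s5,s6,s8,s9} by δ(·,0) → {s3,s4,s6,s8} and {s2,s5,s9}.
The partition is now stable with 3 blocks: {s3,s4,s6,s8} | {s7} | {s2,s5,s9}.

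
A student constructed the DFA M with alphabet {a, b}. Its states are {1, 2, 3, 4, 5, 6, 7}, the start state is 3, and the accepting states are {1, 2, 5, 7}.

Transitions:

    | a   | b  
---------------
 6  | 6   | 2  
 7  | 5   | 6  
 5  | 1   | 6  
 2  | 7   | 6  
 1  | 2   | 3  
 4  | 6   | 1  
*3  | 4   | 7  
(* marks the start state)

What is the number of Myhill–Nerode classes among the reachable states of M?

2

All states are reachable from the start state.
Start with accepting vs non-accepting: {1,2,5,7} | {3,4,6}.
Stable partition: {1,2,5,7} | {3,4,6} — 2 equivalence classes.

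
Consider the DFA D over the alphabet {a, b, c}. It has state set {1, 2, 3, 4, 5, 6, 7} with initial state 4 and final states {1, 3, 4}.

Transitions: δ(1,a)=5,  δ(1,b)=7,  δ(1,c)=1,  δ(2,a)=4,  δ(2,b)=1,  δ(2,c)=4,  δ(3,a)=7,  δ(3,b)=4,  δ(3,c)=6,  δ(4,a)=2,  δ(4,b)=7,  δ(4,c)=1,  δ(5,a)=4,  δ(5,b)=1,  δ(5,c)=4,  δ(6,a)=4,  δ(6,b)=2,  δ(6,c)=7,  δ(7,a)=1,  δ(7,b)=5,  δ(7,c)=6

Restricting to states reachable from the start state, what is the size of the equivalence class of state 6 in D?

2

Reachable states from the start: {1,2,4,5,6,7}. Unreachable: {3} — drop them.
Initial partition by acceptance: {1,4} | {2,5,6,7}.
On input b, block {2,5,6,7} splits into {2,5} and {6,7}.
Stable partition: {1,4} | {2,5} | {6,7} — 3 equivalence classes.
The equivalence class containing 6 is {6,7}, of size 2.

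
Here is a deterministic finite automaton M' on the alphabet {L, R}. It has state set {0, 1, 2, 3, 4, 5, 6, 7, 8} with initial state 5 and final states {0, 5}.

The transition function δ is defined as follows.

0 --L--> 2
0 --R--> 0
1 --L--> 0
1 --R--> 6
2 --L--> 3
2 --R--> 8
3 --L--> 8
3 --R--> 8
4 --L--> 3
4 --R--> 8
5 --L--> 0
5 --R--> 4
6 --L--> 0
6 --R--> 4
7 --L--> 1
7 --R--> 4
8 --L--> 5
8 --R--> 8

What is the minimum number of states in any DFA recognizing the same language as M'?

First remove the unreachable states {1,6,7}; 6 states remain.
P0 = {0,5} | {2,3,4,8}.
Split {0,5} by δ(·,L) → {0} and {5}.
On input L, block {2,3,4,8} splits into {2,3,4} and {8}.
Split {2,3,4} by δ(·,L) → {2,4} and {3}.
Stable partition: {0} | {2,4} | {5} | {8} | {3} — 5 equivalence classes.

5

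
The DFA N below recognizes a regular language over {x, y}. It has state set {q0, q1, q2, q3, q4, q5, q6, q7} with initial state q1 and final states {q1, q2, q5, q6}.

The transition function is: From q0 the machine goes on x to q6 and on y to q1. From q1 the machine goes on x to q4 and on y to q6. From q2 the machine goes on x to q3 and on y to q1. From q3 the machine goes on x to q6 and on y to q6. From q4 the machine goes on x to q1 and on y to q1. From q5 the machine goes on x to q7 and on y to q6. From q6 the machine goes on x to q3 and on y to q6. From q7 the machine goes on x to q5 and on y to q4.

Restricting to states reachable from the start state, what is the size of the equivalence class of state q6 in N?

First remove the unreachable states {q0,q2,q5,q7}; 4 states remain.
Start with accepting vs non-accepting: {q1,q6} | {q3,q4}.
The partition is now stable with 2 blocks: {q1,q6} | {q3,q4}.
The equivalence class containing q6 is {q1,q6}, of size 2.

2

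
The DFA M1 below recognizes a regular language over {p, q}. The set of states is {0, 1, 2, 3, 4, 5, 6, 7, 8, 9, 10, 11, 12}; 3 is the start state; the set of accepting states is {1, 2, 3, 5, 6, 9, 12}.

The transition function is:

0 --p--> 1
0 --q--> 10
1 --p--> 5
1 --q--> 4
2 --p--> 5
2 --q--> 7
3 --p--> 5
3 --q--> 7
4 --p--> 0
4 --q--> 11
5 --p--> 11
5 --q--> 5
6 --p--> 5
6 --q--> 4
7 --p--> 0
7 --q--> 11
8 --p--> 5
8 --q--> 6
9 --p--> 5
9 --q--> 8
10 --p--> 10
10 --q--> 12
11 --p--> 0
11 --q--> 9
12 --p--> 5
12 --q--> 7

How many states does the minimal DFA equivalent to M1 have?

First remove the unreachable states {2}; 12 states remain.
Start with accepting vs non-accepting: {1,3,5,6,9,12} | {0,4,7,8,10,11}.
Split {1,3,5,6,9,12} by δ(·,p) → {1,3,6,9,12} and {5}.
Split {0,4,7,8,10,11} by δ(·,p) → {4,7,10,11} and {0} and {8}.
Split {1,3,6,9,12} by δ(·,q) → {1,3,6,12} and {9}.
Refine {4,7,10,11} on symbol p: members go to different blocks, giving {4,7,11} and {10}.
On input q, block {4,7,11} splits into {4,7} and {11}.
No further refinement is possible. Final partition (8 blocks): {1,3,6,12} | {4,7} | {5} | {0} | {8} | {9} | {10} | {11}.

8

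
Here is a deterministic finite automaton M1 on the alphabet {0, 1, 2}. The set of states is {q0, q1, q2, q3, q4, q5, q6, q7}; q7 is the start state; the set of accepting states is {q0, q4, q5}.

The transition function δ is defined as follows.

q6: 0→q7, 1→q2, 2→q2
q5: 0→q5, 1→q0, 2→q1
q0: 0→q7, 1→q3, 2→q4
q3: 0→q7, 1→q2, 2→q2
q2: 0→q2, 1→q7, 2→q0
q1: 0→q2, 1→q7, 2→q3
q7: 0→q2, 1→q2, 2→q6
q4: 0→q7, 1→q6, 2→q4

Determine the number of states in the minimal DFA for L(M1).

First remove the unreachable states {q1,q5}; 6 states remain.
Initial partition by acceptance: {q0,q4} | {q2,q3,q6,q7}.
Split {q2,q3,q6,q7} by δ(·,2) → {q3,q6,q7} and {q2}.
Split {q3,q6,q7} by δ(·,0) → {q3,q6} and {q7}.
The partition is now stable with 4 blocks: {q0,q4} | {q3,q6} | {q2} | {q7}.

4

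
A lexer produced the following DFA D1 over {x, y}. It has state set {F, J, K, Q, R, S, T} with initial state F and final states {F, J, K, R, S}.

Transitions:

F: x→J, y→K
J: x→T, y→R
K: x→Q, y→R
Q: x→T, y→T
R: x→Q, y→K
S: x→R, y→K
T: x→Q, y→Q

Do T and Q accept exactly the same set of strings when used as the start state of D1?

Yes

First remove the unreachable states {S}; 6 states remain.
Start with accepting vs non-accepting: {F,J,K,R} | {Q,T}.
On input x, block {F,J,K,R} splits into {J,K,R} and {F}.
The partition is now stable with 3 blocks: {J,K,R} | {Q,T} | {F}.
T and Q lie in the same block of the stable partition, so they are equivalent — no string distinguishes them.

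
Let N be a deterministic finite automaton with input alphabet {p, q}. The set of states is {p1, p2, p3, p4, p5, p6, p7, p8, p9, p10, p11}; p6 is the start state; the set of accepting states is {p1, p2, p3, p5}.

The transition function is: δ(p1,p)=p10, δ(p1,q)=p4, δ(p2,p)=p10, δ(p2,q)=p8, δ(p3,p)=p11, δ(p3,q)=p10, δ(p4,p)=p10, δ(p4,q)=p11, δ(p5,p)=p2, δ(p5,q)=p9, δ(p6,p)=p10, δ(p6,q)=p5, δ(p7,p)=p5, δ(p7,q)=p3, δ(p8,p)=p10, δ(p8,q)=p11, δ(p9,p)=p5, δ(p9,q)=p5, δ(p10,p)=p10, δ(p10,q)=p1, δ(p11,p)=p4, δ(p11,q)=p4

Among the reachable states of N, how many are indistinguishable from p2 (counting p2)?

2

First remove the unreachable states {p3,p7}; 9 states remain.
P0 = {p1,p2,p5} | {p4,p6,p8,p9,p10,p11}.
Split {p1,p2,p5} by δ(·,p) → {p1,p2} and {p5}.
Split {p4,p6,p8,p9,p10,p11} by δ(·,p) → {p4,p6,p8,p10,p11} and {p9}.
Split {p4,p6,p8,p10,p11} by δ(·,q) → {p4,p8,p11} and {p6} and {p10}.
Refine {p4,p8,p11} on symbol p: members go to different blocks, giving {p4,p8} and {p11}.
The partition is now stable with 7 blocks: {p1,p2} | {p4,p8} | {p5} | {p9} | {p6} | {p10} | {p11}.
State p2 belongs to the block {p1,p2}, which has 2 states.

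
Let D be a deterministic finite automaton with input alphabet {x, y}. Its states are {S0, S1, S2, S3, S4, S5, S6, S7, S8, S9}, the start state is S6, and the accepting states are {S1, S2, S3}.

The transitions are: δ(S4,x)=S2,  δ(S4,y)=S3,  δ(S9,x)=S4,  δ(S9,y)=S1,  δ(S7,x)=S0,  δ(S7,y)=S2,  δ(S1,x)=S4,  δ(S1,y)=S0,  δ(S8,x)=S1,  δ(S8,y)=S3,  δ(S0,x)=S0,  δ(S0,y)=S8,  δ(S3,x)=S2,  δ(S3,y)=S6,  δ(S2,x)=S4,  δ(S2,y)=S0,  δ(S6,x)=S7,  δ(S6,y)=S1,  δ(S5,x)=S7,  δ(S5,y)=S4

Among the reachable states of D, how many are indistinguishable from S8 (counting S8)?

2

States {S5,S9} cannot be reached from the start state, so discard them.
P0 = {S1,S2,S3} | {S0,S4,S6,S7,S8}.
Refine {S1,S2,S3} on symbol x: members go to different blocks, giving {S1,S2} and {S3}.
Refine {S0,S4,S6,S7,S8} on symbol x: members go to different blocks, giving {S0,S6,S7} and {S4,S8}.
Split {S0,S6,S7} by δ(·,y) → {S6,S7} and {S0}.
On input x, block {S6,S7} splits into {S6} and {S7}.
The partition is now stable with 6 blocks: {S1,S2} | {S6} | {S3} | {S4,S8} | {S0} | {S7}.
State S8 belongs to the block {S4,S8}, which has 2 states.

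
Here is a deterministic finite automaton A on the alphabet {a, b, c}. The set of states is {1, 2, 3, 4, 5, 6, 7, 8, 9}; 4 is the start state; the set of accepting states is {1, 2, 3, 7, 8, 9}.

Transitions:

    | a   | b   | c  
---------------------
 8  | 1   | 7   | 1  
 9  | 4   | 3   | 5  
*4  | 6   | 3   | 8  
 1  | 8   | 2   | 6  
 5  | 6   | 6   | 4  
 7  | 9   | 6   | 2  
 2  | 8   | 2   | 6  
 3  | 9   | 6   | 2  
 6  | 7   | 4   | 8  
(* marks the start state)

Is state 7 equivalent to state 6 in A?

Every state is reachable, so we keep all 9.
P0 = {1,2,3,7,8,9} | {4,5,6}.
Split {1,2,3,7,8,9} by δ(·,a) → {1,2,3,7,8} and {9}.
Refine {1,2,3,7,8} on symbol a: members go to different blocks, giving {1,2,8} and {3,7}.
Refine {1,2,8} on symbol b: members go to different blocks, giving {1,2} and {8}.
On input a, block {4,5,6} splits into {4,5} and {6}.
Split {4,5} by δ(·,b) → {4} and {5}.
Stable partition: {1,2} | {4} | {9} | {3,7} | {8} | {6} | {5} — 7 equivalence classes.
7 and 6 end up in different blocks, so they are distinguishable. For instance, the string 'ε' is accepted from only 7.

No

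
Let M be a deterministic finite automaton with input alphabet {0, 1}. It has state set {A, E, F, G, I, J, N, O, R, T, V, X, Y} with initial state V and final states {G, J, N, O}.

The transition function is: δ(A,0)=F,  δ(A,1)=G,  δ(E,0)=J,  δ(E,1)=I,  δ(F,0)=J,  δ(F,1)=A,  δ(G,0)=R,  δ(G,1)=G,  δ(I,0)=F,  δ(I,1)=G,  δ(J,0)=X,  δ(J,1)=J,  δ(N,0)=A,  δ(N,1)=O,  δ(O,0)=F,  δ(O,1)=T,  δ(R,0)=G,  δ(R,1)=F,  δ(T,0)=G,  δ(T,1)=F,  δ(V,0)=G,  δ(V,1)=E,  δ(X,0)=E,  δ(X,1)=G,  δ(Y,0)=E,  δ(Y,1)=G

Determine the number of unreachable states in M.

BFS from V reaches {A, E, F, G, I, J, R, V, X}; the 4 state(s) N, O, T, Y are never visited.

4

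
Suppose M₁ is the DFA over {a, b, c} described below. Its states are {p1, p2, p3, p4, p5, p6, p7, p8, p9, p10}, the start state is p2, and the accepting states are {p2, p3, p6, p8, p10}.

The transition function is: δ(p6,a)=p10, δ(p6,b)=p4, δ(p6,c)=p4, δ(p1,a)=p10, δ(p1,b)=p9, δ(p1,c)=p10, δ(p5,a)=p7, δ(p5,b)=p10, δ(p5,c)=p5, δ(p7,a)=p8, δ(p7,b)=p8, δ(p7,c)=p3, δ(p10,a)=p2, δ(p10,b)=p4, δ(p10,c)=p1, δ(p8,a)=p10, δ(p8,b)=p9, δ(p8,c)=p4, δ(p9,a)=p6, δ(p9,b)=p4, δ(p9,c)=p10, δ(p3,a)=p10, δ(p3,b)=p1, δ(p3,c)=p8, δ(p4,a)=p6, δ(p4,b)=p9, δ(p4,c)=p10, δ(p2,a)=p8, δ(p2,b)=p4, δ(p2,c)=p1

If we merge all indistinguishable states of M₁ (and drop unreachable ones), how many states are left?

First remove the unreachable states {p3,p5,p7}; 7 states remain.
Start with accepting vs non-accepting: {p2,p6,p8,p10} | {p1,p4,p9}.
No further refinement is possible. Final partition (2 blocks): {p2,p6,p8,p10} | {p1,p4,p9}.

2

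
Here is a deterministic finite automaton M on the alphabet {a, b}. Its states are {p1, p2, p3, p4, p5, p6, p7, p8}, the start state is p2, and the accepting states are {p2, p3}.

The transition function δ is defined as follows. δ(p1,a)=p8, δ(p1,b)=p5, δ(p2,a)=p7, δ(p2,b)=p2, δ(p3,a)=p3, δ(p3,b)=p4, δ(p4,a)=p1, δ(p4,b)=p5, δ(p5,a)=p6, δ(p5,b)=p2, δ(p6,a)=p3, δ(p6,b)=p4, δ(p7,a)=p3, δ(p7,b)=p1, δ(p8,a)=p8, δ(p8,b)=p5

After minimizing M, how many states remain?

5

All states are reachable from the start state.
P0 = {p2,p3} | {p1,p4,p5,p6,p7,p8}.
Split {p2,p3} by δ(·,a) → {p2} and {p3}.
On input a, block {p1,p4,p5,p6,p7,p8} splits into {p1,p4,p5,p8} and {p6,p7}.
Refine {p1,p4,p5,p8} on symbol a: members go to different blocks, giving {p1,p4,p8} and {p5}.
Stable partition: {p2} | {p1,p4,p8} | {p3} | {p6,p7} | {p5} — 5 equivalence classes.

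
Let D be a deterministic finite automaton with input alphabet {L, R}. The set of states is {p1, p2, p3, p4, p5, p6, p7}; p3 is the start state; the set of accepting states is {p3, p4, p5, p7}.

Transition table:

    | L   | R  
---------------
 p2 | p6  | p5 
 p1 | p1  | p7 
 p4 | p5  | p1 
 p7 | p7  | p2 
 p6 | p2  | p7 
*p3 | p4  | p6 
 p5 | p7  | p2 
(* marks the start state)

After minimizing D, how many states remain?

P0 = {p3,p4,p5,p7} | {p1,p2,p6}.
The partition is now stable with 2 blocks: {p3,p4,p5,p7} | {p1,p2,p6}.

2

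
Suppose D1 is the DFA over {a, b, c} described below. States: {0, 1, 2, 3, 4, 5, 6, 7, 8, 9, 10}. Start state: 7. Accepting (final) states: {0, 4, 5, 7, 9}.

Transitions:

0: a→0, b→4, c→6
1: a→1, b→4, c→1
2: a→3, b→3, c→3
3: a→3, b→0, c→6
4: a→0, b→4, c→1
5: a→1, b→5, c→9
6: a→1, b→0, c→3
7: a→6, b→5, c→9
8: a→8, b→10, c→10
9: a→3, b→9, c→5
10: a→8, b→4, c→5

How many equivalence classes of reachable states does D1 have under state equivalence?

Reachable states from the start: {0,1,3,4,5,6,7,9}. Unreachable: {2,8,10} — drop them.
Initial partition by acceptance: {0,4,5,7,9} | {1,3,6}.
On input a, block {0,4,5,7,9} splits into {5,7,9} and {0,4}.
No further refinement is possible. Final partition (3 blocks): {5,7,9} | {1,3,6} | {0,4}.

3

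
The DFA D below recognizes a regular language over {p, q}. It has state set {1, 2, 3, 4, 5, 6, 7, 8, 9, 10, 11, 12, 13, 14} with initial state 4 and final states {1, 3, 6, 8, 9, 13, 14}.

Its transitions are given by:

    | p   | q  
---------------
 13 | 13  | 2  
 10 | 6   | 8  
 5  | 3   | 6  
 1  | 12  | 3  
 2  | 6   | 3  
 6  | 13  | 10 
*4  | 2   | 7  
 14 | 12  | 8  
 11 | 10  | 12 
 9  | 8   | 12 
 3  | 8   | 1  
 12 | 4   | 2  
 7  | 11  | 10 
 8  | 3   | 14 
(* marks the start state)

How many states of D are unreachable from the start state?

2

Starting at 4 and following transitions, the reachable set is {1, 2, 3, 4, 6, 7, 8, 10, 11, 12, 13, 14}. That leaves 5, 9 unreachable — 2 in total.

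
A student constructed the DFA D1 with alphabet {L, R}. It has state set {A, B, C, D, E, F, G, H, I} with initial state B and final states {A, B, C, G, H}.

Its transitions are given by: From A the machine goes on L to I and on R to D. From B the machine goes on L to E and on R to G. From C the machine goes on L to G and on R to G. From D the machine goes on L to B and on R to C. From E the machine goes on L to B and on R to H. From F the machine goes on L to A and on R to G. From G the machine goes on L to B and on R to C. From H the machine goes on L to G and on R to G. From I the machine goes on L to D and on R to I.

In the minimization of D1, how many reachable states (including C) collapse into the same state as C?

2

Reachable states from the start: {B,C,E,G,H}. Unreachable: {A,D,F,I} — drop them.
Initial partition by acceptance: {B,C,G,H} | {E}.
Split {B,C,G,H} by δ(·,L) → {C,G,H} and {B}.
Refine {C,G,H} on symbol L: members go to different blocks, giving {C,H} and {G}.
No further refinement is possible. Final partition (4 blocks): {C,H} | {E} | {B} | {G}.
State C belongs to the block {C,H}, which has 2 states.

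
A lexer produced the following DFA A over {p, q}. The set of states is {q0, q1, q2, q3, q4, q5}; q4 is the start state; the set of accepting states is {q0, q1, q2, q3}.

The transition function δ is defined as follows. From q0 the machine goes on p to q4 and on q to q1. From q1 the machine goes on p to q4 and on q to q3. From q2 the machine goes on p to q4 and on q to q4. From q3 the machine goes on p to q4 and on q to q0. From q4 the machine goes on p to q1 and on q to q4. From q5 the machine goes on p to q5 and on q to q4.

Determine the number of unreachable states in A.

BFS from q4 reaches {q0, q1, q3, q4}; the 2 state(s) q2, q5 are never visited.

2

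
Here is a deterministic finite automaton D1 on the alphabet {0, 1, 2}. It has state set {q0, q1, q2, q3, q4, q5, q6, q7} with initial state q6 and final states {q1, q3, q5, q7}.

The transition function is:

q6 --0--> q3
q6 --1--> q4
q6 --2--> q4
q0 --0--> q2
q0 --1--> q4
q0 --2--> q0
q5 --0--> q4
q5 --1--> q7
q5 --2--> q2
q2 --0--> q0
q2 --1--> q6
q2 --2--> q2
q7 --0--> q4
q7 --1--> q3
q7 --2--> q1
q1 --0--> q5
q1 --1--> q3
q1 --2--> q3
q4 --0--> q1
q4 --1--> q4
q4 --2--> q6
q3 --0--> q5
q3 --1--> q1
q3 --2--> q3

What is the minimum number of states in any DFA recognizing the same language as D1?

Every state is reachable, so we keep all 8.
Start with accepting vs non-accepting: {q1,q3,q5,q7} | {q0,q2,q4,q6}.
On input 0, block {q1,q3,q5,q7} splits into {q1,q3} and {q5,q7}.
Refine {q0,q2,q4,q6} on symbol 0: members go to different blocks, giving {q0,q2} and {q4,q6}.
Split {q5,q7} by δ(·,1) → {q5} and {q7}.
The partition is now stable with 5 blocks: {q1,q3} | {q0,q2} | {q5} | {q4,q6} | {q7}.

5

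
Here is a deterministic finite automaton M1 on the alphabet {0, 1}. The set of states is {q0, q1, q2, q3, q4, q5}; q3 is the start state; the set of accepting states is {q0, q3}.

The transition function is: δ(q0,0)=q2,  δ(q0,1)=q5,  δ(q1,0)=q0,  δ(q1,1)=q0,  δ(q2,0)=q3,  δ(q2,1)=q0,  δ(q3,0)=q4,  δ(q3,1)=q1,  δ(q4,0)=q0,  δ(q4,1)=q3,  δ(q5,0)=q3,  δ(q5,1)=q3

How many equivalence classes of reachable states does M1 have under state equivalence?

2

P0 = {q0,q3} | {q1,q2,q4,q5}.
No further refinement is possible. Final partition (2 blocks): {q0,q3} | {q1,q2,q4,q5}.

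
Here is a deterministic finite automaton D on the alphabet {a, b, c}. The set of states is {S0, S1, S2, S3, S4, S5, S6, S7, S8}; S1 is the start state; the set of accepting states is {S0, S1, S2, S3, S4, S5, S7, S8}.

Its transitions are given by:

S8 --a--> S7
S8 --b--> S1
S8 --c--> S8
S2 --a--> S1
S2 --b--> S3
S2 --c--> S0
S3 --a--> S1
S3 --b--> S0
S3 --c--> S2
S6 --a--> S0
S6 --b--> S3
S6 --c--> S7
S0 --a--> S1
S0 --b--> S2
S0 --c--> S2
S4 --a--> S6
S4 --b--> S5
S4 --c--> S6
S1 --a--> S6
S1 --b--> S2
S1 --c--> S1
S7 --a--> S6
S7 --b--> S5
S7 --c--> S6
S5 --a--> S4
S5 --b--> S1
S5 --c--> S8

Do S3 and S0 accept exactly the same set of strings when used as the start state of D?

Yes

Initial partition by acceptance: {S0,S1,S2,S3,S4,S5,S7,S8} | {S6}.
On input a, block {S0,S1,S2,S3,S4,S5,S7,S8} splits into {S0,S2,S3,S5,S8} and {S1,S4,S7}.
On input b, block {S0,S2,S3,S5,S8} splits into {S0,S2,S3} and {S5,S8}.
On input b, block {S1,S4,S7} splits into {S4,S7} and {S1}.
Stable partition: {S0,S2,S3} | {S6} | {S4,S7} | {S5,S8} | {S1} — 5 equivalence classes.
S3 and S0 lie in the same block of the stable partition, so they are equivalent — no string distinguishes them.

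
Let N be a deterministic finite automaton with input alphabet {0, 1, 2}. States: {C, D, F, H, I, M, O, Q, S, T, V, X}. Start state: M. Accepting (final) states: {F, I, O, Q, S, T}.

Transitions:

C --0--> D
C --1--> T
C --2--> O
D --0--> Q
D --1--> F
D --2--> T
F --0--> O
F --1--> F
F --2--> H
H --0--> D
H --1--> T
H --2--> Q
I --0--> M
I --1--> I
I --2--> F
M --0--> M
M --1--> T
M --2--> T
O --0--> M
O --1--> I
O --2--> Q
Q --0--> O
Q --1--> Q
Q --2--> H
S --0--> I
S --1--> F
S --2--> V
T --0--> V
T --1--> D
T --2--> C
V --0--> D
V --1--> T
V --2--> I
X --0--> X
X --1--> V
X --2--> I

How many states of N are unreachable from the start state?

No path from M leads to S, X; the other 10 states are all reachable.

2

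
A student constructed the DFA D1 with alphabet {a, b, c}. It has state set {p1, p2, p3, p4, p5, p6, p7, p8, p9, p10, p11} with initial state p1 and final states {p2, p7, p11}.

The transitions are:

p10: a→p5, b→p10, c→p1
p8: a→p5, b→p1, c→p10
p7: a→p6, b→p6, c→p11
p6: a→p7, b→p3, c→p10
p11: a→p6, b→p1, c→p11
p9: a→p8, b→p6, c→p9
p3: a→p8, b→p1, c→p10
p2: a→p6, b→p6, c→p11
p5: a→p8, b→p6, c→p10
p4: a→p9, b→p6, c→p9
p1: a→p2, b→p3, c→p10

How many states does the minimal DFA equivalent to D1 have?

4

States {p4,p9} cannot be reached from the start state, so discard them.
Start with accepting vs non-accepting: {p2,p7,p11} | {p1,p3,p5,p6,p8,p10}.
Split {p1,p3,p5,p6,p8,p10} by δ(·,a) → {p3,p5,p8,p10} and {p1,p6}.
Split {p3,p5,p8,p10} by δ(·,b) → {p3,p5,p8} and {p10}.
Stable partition: {p2,p7,p11} | {p3,p5,p8} | {p1,p6} | {p10} — 4 equivalence classes.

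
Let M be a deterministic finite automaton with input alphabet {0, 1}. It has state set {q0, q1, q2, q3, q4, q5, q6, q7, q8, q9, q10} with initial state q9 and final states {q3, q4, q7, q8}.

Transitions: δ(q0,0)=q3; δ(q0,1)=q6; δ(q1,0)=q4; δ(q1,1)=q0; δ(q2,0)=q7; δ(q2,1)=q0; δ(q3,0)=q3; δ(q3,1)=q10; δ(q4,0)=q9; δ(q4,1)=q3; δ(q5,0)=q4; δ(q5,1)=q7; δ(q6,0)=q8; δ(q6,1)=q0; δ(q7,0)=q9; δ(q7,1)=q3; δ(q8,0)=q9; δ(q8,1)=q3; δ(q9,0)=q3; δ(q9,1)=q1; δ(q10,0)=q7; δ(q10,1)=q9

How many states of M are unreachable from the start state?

Starting at q9 and following transitions, the reachable set is {q0, q1, q3, q4, q6, q7, q8, q9, q10}. That leaves q2, q5 unreachable — 2 in total.

2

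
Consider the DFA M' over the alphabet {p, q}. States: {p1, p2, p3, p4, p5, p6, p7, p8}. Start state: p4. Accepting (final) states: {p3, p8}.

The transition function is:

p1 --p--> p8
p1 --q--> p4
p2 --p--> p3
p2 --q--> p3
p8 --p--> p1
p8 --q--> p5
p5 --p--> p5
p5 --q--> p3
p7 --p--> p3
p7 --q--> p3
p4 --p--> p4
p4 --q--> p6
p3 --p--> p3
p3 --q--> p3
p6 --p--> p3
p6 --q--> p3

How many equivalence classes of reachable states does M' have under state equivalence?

3

Reachable states from the start: {p3,p4,p6}. Unreachable: {p1,p2,p5,p7,p8} — drop them.
P0 = {p3} | {p4,p6}.
On input p, block {p4,p6} splits into {p4} and {p6}.
Stable partition: {p3} | {p4} | {p6} — 3 equivalence classes.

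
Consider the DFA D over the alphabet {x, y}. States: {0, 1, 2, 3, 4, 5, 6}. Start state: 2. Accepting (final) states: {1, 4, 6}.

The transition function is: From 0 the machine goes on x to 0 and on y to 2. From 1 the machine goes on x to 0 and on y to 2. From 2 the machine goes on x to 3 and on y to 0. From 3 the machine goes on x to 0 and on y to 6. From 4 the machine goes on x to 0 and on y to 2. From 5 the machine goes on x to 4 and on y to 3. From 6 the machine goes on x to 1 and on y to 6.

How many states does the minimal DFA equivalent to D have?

States {4,5} cannot be reached from the start state, so discard them.
Start with accepting vs non-accepting: {1,6} | {0,2,3}.
Refine {1,6} on symbol x: members go to different blocks, giving {1} and {6}.
Refine {0,2,3} on symbol y: members go to different blocks, giving {0,2} and {3}.
Split {0,2} by δ(·,x) → {0} and {2}.
No further refinement is possible. Final partition (5 blocks): {1} | {0} | {6} | {3} | {2}.

5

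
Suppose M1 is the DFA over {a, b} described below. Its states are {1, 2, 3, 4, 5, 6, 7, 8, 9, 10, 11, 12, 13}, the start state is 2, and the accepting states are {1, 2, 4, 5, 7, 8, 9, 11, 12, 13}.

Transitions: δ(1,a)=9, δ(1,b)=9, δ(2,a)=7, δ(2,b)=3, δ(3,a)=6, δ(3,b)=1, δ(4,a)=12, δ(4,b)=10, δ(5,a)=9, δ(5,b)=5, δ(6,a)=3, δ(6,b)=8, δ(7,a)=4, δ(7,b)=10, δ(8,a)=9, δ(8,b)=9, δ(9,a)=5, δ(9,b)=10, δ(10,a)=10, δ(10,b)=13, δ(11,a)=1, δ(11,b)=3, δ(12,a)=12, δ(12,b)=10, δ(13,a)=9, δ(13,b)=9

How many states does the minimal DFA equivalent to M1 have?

States {11} cannot be reached from the start state, so discard them.
P0 = {1,2,4,5,7,8,9,12,13} | {3,6,10}.
On input b, block {1,2,4,5,7,8,9,12,13} splits into {2,4,7,9,12} and {1,5,8,13}.
On input a, block {2,4,7,9,12} splits into {2,4,7,12} and {9}.
Refine {1,5,8,13} on symbol b: members go to different blocks, giving {1,8,13} and {5}.
No further refinement is possible. Final partition (5 blocks): {2,4,7,12} | {3,6,10} | {1,8,13} | {9} | {5}.

5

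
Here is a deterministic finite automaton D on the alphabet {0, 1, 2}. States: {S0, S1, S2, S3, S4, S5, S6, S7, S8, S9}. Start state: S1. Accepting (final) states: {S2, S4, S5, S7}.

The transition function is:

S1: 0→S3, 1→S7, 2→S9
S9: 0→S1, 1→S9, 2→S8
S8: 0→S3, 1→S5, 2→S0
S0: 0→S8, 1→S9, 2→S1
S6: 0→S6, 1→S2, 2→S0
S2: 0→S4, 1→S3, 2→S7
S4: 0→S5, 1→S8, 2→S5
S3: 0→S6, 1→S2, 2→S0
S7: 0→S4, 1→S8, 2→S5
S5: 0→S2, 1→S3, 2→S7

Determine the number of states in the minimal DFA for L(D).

3

Every state is reachable, so we keep all 10.
P0 = {S2,S4,S5,S7} | {S0,S1,S3,S6,S8,S9}.
Split {S0,S1,S3,S6,S8,S9} by δ(·,1) → {S1,S3,S6,S8} and {S0,S9}.
No further refinement is possible. Final partition (3 blocks): {S2,S4,S5,S7} | {S1,S3,S6,S8} | {S0,S9}.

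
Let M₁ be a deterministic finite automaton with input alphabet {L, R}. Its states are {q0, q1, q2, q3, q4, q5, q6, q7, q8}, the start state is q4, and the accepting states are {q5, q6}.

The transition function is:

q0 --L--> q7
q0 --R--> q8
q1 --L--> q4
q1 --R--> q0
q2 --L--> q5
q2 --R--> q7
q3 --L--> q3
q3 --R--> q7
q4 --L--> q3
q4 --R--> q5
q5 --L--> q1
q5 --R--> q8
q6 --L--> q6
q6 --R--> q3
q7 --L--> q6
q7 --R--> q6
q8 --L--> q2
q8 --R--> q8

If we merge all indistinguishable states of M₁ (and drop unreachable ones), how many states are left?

P0 = {q5,q6} | {q0,q1,q2,q3,q4,q7,q8}.
On input L, block {q5,q6} splits into {q5} and {q6}.
On input L, block {q0,q1,q2,q3,q4,q7,q8} splits into {q0,q1,q3,q4,q8} and {q2} and {q7}.
Refine {q0,q1,q3,q4,q8} on symbol L: members go to different blocks, giving {q1,q3,q4} and {q0} and {q8}.
Split {q1,q3,q4} by δ(·,R) → {q1} and {q3} and {q4}.
No further refinement is possible. Final partition (9 blocks): {q5} | {q1} | {q6} | {q2} | {q7} | {q0} | {q8} | {q3} | {q4}.

9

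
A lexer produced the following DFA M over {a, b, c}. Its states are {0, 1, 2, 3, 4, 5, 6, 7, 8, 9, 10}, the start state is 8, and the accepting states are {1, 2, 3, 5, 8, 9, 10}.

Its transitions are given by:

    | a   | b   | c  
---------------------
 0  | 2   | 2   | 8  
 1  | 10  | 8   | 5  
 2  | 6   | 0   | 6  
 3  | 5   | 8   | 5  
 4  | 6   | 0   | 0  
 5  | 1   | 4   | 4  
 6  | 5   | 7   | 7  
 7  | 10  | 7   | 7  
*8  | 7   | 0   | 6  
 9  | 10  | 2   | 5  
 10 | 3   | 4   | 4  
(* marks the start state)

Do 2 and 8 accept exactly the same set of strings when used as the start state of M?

Yes

States {9} cannot be reached from the start state, so discard them.
P0 = {1,2,3,5,8,10} | {0,4,6,7}.
Refine {1,2,3,5,8,10} on symbol a: members go to different blocks, giving {1,3,5,10} and {2,8}.
On input b, block {1,3,5,10} splits into {1,3} and {5,10}.
On input a, block {0,4,6,7} splits into {6,7} and {0} and {4}.
Stable partition: {1,3} | {6,7} | {2,8} | {5,10} | {0} | {4} — 6 equivalence classes.
2 and 8 lie in the same block of the stable partition, so they are equivalent — no string distinguishes them.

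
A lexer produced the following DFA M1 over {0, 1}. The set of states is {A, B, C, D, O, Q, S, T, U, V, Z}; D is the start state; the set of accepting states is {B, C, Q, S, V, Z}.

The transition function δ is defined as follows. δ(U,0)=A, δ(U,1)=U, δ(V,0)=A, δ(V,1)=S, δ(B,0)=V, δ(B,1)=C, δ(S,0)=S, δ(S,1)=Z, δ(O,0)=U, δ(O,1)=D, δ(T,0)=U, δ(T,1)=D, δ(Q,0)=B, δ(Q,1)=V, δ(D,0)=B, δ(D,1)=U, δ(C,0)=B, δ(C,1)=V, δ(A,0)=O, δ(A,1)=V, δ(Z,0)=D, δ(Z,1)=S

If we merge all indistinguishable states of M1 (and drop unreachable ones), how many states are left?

First remove the unreachable states {Q,T}; 9 states remain.
Start with accepting vs non-accepting: {B,C,S,V,Z} | {A,D,O,U}.
Refine {B,C,S,V,Z} on symbol 0: members go to different blocks, giving {B,C,S} and {V,Z}.
Split {B,C,S} by δ(·,0) → {C,S} and {B}.
Refine {C,S} on symbol 0: members go to different blocks, giving {S} and {C}.
Refine {A,D,O,U} on symbol 0: members go to different blocks, giving {A,O,U} and {D}.
On input 1, block {A,O,U} splits into {U} and {A} and {O}.
Split {V,Z} by δ(·,0) → {Z} and {V}.
No further refinement is possible. Final partition (9 blocks): {S} | {U} | {Z} | {B} | {C} | {D} | {A} | {O} | {V}.

9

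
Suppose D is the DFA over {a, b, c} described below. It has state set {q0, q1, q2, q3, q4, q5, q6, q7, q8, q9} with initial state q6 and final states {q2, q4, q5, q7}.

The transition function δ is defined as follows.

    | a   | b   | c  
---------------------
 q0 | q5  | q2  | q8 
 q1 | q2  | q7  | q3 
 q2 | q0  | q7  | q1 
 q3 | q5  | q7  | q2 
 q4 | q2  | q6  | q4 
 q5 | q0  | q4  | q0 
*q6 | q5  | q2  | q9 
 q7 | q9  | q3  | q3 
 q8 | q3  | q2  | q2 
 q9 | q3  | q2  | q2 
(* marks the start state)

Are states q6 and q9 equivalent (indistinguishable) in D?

P0 = {q2,q4,q5,q7} | {q0,q1,q3,q6,q8,q9}.
Split {q2,q4,q5,q7} by δ(·,a) → {q2,q5,q7} and {q4}.
Split {q2,q5,q7} by δ(·,b) → {q2} and {q5} and {q7}.
Refine {q0,q1,q3,q6,q8,q9} on symbol a: members go to different blocks, giving {q0,q3,q6} and {q8,q9} and {q1}.
On input b, block {q0,q3,q6} splits into {q0,q6} and {q3}.
Stable partition: {q2} | {q0,q6} | {q4} | {q5} | {q7} | {q8,q9} | {q1} | {q3} — 8 equivalence classes.
q6 and q9 end up in different blocks, so they are distinguishable. For instance, the string 'a' is accepted from only q6.

No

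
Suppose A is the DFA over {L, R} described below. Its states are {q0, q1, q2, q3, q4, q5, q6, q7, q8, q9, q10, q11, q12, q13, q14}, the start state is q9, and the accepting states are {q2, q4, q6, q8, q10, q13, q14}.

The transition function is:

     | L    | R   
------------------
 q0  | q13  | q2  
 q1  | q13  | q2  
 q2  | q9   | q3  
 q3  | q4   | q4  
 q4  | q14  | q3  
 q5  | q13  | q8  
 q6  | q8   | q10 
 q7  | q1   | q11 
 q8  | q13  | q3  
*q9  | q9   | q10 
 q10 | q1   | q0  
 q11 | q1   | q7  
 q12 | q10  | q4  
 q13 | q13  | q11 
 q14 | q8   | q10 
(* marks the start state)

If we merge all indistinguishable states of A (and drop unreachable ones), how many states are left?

10

Reachable states from the start: {q0,q1,q2,q3,q4,q7,q8,q9,q10,q11,q13,q14}. Unreachable: {q5,q6,q12} — drop them.
Start with accepting vs non-accepting: {q2,q4,q8,q10,q13,q14} | {q0,q1,q3,q7,q9,q11}.
On input L, block {q2,q4,q8,q10,q13,q14} splits into {q4,q8,q13,q14} and {q2,q10}.
On input R, block {q4,q8,q13,q14} splits into {q4,q8,q13} and {q14}.
Refine {q4,q8,q13} on symbol L: members go to different blocks, giving {q8,q13} and {q4}.
Split {q0,q1,q3,q7,q9,q11} by δ(·,L) → {q7,q9,q11} and {q0,q1} and {q3}.
Split {q8,q13} by δ(·,R) → {q8} and {q13}.
Split {q7,q9,q11} by δ(·,L) → {q7,q11} and {q9}.
Refine {q2,q10} on symbol L: members go to different blocks, giving {q2} and {q10}.
The partition is now stable with 10 blocks: {q8} | {q7,q11} | {q2} | {q14} | {q4} | {q0,q1} | {q3} | {q13} | {q9} | {q10}.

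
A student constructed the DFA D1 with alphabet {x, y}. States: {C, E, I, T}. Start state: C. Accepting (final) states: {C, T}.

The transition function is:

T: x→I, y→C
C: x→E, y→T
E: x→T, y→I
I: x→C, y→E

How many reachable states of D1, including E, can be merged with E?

Initial partition by acceptance: {C,T} | {E,I}.
Stable partition: {C,T} | {E,I} — 2 equivalence classes.
State E belongs to the block {E,I}, which has 2 states.

2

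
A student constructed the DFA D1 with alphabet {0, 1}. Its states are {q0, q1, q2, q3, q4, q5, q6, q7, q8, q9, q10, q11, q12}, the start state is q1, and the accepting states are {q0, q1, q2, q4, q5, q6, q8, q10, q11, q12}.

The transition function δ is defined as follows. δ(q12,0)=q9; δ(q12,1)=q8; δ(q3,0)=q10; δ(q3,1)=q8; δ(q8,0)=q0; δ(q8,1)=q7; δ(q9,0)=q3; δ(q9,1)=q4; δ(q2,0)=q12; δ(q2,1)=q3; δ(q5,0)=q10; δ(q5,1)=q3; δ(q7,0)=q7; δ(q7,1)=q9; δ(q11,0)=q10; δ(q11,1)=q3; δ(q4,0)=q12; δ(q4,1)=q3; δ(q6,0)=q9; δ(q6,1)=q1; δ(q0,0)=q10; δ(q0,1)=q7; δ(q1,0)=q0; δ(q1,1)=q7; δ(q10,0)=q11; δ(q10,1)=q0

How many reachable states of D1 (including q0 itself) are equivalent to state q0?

1

First remove the unreachable states {q2,q5,q6}; 10 states remain.
P0 = {q0,q1,q4,q8,q10,q11,q12} | {q3,q7,q9}.
Refine {q0,q1,q4,q8,q10,q11,q12} on symbol 0: members go to different blocks, giving {q0,q1,q4,q8,q10,q11} and {q12}.
On input 0, block {q0,q1,q4,q8,q10,q11} splits into {q0,q1,q8,q10,q11} and {q4}.
Split {q0,q1,q8,q10,q11} by δ(·,1) → {q0,q1,q8,q11} and {q10}.
Refine {q0,q1,q8,q11} on symbol 0: members go to different blocks, giving {q0,q11} and {q1,q8}.
Split {q3,q7,q9} by δ(·,0) → {q7,q9} and {q3}.
Refine {q0,q11} on symbol 1: members go to different blocks, giving {q0} and {q11}.
Refine {q7,q9} on symbol 0: members go to different blocks, giving {q7} and {q9}.
Stable partition: {q0} | {q7} | {q12} | {q4} | {q10} | {q1,q8} | {q3} | {q11} | {q9} — 9 equivalence classes.
The equivalence class containing q0 is {q0}, of size 1.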